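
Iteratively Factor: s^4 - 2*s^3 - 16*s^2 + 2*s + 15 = (s + 1)*(s^3 - 3*s^2 - 13*s + 15) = (s - 1)*(s + 1)*(s^2 - 2*s - 15) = (s - 5)*(s - 1)*(s + 1)*(s + 3)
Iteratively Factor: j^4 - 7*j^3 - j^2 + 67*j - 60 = (j - 5)*(j^3 - 2*j^2 - 11*j + 12) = (j - 5)*(j - 1)*(j^2 - j - 12) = (j - 5)*(j - 4)*(j - 1)*(j + 3)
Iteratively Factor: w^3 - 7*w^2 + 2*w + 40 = (w - 4)*(w^2 - 3*w - 10) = (w - 4)*(w + 2)*(w - 5)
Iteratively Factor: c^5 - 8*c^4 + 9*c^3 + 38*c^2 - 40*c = (c + 2)*(c^4 - 10*c^3 + 29*c^2 - 20*c) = (c - 4)*(c + 2)*(c^3 - 6*c^2 + 5*c) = c*(c - 4)*(c + 2)*(c^2 - 6*c + 5) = c*(c - 4)*(c - 1)*(c + 2)*(c - 5)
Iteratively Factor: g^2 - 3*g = (g)*(g - 3)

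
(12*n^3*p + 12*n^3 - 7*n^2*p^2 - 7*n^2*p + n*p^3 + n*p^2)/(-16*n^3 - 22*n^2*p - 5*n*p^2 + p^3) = n*(-12*n^2*p - 12*n^2 + 7*n*p^2 + 7*n*p - p^3 - p^2)/(16*n^3 + 22*n^2*p + 5*n*p^2 - p^3)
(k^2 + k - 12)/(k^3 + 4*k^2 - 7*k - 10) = (k^2 + k - 12)/(k^3 + 4*k^2 - 7*k - 10)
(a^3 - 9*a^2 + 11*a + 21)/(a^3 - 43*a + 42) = (a^3 - 9*a^2 + 11*a + 21)/(a^3 - 43*a + 42)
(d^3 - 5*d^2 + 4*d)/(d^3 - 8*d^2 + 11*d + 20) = d*(d - 1)/(d^2 - 4*d - 5)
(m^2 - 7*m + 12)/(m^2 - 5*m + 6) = (m - 4)/(m - 2)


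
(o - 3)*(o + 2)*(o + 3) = o^3 + 2*o^2 - 9*o - 18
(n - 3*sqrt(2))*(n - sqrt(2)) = n^2 - 4*sqrt(2)*n + 6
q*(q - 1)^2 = q^3 - 2*q^2 + q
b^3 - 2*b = b*(b - sqrt(2))*(b + sqrt(2))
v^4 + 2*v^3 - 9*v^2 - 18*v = v*(v - 3)*(v + 2)*(v + 3)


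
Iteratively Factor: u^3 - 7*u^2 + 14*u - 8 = (u - 2)*(u^2 - 5*u + 4) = (u - 2)*(u - 1)*(u - 4)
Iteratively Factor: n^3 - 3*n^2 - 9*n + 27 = (n - 3)*(n^2 - 9) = (n - 3)^2*(n + 3)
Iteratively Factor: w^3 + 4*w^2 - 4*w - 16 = (w + 4)*(w^2 - 4) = (w - 2)*(w + 4)*(w + 2)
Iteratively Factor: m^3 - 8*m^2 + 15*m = (m - 5)*(m^2 - 3*m) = m*(m - 5)*(m - 3)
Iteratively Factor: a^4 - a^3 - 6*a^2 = (a + 2)*(a^3 - 3*a^2) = a*(a + 2)*(a^2 - 3*a) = a^2*(a + 2)*(a - 3)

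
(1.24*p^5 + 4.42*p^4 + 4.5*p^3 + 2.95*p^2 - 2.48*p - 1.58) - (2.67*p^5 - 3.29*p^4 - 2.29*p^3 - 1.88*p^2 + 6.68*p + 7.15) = -1.43*p^5 + 7.71*p^4 + 6.79*p^3 + 4.83*p^2 - 9.16*p - 8.73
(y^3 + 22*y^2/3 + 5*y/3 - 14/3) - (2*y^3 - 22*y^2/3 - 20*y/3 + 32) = -y^3 + 44*y^2/3 + 25*y/3 - 110/3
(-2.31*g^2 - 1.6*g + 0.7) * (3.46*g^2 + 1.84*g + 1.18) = -7.9926*g^4 - 9.7864*g^3 - 3.2478*g^2 - 0.6*g + 0.826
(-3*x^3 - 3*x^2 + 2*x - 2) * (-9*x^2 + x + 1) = 27*x^5 + 24*x^4 - 24*x^3 + 17*x^2 - 2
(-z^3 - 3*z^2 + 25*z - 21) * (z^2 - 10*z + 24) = -z^5 + 7*z^4 + 31*z^3 - 343*z^2 + 810*z - 504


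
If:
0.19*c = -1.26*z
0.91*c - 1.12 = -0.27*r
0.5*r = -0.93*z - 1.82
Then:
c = 2.13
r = -3.04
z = -0.32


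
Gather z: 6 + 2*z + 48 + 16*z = 18*z + 54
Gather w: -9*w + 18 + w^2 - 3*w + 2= w^2 - 12*w + 20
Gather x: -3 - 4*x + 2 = -4*x - 1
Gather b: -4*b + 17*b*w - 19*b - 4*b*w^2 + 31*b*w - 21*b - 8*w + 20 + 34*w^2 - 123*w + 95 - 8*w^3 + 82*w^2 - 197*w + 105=b*(-4*w^2 + 48*w - 44) - 8*w^3 + 116*w^2 - 328*w + 220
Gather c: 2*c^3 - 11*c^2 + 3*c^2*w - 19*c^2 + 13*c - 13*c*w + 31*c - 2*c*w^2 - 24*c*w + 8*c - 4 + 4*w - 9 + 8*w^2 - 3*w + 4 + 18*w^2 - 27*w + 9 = 2*c^3 + c^2*(3*w - 30) + c*(-2*w^2 - 37*w + 52) + 26*w^2 - 26*w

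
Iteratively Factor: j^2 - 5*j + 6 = (j - 2)*(j - 3)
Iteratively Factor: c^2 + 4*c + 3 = (c + 3)*(c + 1)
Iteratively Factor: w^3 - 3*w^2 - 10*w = (w + 2)*(w^2 - 5*w) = w*(w + 2)*(w - 5)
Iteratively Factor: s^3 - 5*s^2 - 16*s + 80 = (s - 4)*(s^2 - s - 20) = (s - 5)*(s - 4)*(s + 4)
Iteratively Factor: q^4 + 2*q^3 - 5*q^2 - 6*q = (q - 2)*(q^3 + 4*q^2 + 3*q) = (q - 2)*(q + 3)*(q^2 + q) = q*(q - 2)*(q + 3)*(q + 1)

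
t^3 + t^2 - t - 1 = (t - 1)*(t + 1)^2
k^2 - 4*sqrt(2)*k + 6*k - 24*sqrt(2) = (k + 6)*(k - 4*sqrt(2))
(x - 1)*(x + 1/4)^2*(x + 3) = x^4 + 5*x^3/2 - 31*x^2/16 - 11*x/8 - 3/16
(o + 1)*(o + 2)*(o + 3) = o^3 + 6*o^2 + 11*o + 6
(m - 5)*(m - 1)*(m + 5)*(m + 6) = m^4 + 5*m^3 - 31*m^2 - 125*m + 150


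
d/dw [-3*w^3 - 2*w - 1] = -9*w^2 - 2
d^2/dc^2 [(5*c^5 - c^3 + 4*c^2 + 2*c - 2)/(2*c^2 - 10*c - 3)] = 2*(60*c^7 - 800*c^6 + 2730*c^5 + 2250*c^4 + 432*c^3 - 42*c^2 + 129*c - 236)/(8*c^6 - 120*c^5 + 564*c^4 - 640*c^3 - 846*c^2 - 270*c - 27)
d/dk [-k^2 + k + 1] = 1 - 2*k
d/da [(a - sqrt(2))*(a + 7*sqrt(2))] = 2*a + 6*sqrt(2)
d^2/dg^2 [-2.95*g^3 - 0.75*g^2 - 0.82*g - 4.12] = -17.7*g - 1.5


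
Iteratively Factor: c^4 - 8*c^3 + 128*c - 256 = (c - 4)*(c^3 - 4*c^2 - 16*c + 64) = (c - 4)*(c + 4)*(c^2 - 8*c + 16) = (c - 4)^2*(c + 4)*(c - 4)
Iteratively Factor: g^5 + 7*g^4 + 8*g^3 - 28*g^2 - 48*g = (g + 2)*(g^4 + 5*g^3 - 2*g^2 - 24*g) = g*(g + 2)*(g^3 + 5*g^2 - 2*g - 24) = g*(g - 2)*(g + 2)*(g^2 + 7*g + 12) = g*(g - 2)*(g + 2)*(g + 4)*(g + 3)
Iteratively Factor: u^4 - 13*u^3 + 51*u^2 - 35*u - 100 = (u - 5)*(u^3 - 8*u^2 + 11*u + 20) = (u - 5)^2*(u^2 - 3*u - 4) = (u - 5)^2*(u - 4)*(u + 1)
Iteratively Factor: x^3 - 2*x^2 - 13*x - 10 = (x - 5)*(x^2 + 3*x + 2) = (x - 5)*(x + 1)*(x + 2)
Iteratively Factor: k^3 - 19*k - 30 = (k - 5)*(k^2 + 5*k + 6) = (k - 5)*(k + 3)*(k + 2)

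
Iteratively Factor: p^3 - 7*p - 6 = (p + 2)*(p^2 - 2*p - 3) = (p - 3)*(p + 2)*(p + 1)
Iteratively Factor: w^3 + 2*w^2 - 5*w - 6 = (w - 2)*(w^2 + 4*w + 3) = (w - 2)*(w + 1)*(w + 3)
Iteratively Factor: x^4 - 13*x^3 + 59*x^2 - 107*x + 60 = (x - 5)*(x^3 - 8*x^2 + 19*x - 12) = (x - 5)*(x - 4)*(x^2 - 4*x + 3) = (x - 5)*(x - 4)*(x - 3)*(x - 1)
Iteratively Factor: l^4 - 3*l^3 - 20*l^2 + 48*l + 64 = (l - 4)*(l^3 + l^2 - 16*l - 16) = (l - 4)^2*(l^2 + 5*l + 4) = (l - 4)^2*(l + 1)*(l + 4)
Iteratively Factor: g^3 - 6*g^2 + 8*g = (g)*(g^2 - 6*g + 8) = g*(g - 4)*(g - 2)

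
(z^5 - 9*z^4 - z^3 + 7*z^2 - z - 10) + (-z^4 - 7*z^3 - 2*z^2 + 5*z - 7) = z^5 - 10*z^4 - 8*z^3 + 5*z^2 + 4*z - 17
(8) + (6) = 14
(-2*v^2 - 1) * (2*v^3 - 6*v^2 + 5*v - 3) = -4*v^5 + 12*v^4 - 12*v^3 + 12*v^2 - 5*v + 3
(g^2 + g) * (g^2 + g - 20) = g^4 + 2*g^3 - 19*g^2 - 20*g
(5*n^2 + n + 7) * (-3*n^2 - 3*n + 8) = -15*n^4 - 18*n^3 + 16*n^2 - 13*n + 56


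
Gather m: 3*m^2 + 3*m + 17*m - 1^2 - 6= 3*m^2 + 20*m - 7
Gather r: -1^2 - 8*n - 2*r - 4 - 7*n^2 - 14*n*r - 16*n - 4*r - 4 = -7*n^2 - 24*n + r*(-14*n - 6) - 9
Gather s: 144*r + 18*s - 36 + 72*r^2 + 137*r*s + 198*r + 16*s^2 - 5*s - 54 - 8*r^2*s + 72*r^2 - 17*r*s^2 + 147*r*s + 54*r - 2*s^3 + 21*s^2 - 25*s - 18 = 144*r^2 + 396*r - 2*s^3 + s^2*(37 - 17*r) + s*(-8*r^2 + 284*r - 12) - 108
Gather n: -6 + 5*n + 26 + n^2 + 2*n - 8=n^2 + 7*n + 12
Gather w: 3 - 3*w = 3 - 3*w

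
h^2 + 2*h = h*(h + 2)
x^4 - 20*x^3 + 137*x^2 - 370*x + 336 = (x - 8)*(x - 7)*(x - 3)*(x - 2)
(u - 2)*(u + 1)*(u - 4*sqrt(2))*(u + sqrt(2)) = u^4 - 3*sqrt(2)*u^3 - u^3 - 10*u^2 + 3*sqrt(2)*u^2 + 8*u + 6*sqrt(2)*u + 16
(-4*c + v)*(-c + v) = 4*c^2 - 5*c*v + v^2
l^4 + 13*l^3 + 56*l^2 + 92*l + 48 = (l + 1)*(l + 2)*(l + 4)*(l + 6)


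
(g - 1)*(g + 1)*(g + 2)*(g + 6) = g^4 + 8*g^3 + 11*g^2 - 8*g - 12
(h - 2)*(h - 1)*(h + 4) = h^3 + h^2 - 10*h + 8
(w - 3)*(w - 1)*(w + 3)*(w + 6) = w^4 + 5*w^3 - 15*w^2 - 45*w + 54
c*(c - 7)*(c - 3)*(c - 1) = c^4 - 11*c^3 + 31*c^2 - 21*c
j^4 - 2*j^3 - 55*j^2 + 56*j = j*(j - 8)*(j - 1)*(j + 7)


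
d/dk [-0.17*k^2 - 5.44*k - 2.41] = -0.34*k - 5.44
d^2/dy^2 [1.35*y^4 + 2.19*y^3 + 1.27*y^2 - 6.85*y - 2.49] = 16.2*y^2 + 13.14*y + 2.54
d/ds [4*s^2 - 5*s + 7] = 8*s - 5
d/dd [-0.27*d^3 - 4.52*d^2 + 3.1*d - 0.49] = -0.81*d^2 - 9.04*d + 3.1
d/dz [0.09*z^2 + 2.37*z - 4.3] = 0.18*z + 2.37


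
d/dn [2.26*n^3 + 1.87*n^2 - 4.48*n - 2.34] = 6.78*n^2 + 3.74*n - 4.48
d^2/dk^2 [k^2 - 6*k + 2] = 2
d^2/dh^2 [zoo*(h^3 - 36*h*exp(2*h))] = zoo*(h*exp(2*h) + h + exp(2*h))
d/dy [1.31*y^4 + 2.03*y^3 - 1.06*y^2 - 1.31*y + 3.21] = 5.24*y^3 + 6.09*y^2 - 2.12*y - 1.31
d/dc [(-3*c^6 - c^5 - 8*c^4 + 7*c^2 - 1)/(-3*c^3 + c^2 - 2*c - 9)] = (27*c^8 - 6*c^7 + 51*c^6 + 154*c^5 + 114*c^4 + 288*c^3 - 23*c^2 - 124*c - 2)/(9*c^6 - 6*c^5 + 13*c^4 + 50*c^3 - 14*c^2 + 36*c + 81)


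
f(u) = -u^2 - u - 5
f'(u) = -2*u - 1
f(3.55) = -21.15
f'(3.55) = -8.10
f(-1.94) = -6.82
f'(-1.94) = 2.88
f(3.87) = -23.85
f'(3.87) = -8.74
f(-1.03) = -5.03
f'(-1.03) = 1.06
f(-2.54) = -8.91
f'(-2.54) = 4.08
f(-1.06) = -5.06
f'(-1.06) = 1.12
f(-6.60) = -41.96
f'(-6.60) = 12.20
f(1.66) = -9.42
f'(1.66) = -4.32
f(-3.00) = -11.00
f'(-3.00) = 5.00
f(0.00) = -5.00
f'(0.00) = -1.00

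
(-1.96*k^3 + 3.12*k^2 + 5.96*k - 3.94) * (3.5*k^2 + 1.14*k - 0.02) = -6.86*k^5 + 8.6856*k^4 + 24.456*k^3 - 7.058*k^2 - 4.6108*k + 0.0788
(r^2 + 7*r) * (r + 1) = r^3 + 8*r^2 + 7*r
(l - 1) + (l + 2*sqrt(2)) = 2*l - 1 + 2*sqrt(2)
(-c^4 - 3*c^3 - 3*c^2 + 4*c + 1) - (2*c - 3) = -c^4 - 3*c^3 - 3*c^2 + 2*c + 4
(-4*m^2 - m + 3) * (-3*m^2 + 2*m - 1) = 12*m^4 - 5*m^3 - 7*m^2 + 7*m - 3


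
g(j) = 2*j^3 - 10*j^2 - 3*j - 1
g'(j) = 6*j^2 - 20*j - 3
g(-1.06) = -11.44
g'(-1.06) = 24.94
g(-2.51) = -88.10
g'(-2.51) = 85.00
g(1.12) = -14.09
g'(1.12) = -17.87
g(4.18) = -42.19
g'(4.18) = 18.23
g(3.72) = -47.59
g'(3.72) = 5.63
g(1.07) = -13.21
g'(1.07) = -17.53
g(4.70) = -28.35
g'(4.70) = 35.54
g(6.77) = 140.94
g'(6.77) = 136.60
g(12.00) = 1979.00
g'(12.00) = 621.00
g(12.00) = 1979.00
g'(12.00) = 621.00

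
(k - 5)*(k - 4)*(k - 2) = k^3 - 11*k^2 + 38*k - 40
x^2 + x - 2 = (x - 1)*(x + 2)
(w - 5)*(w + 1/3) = w^2 - 14*w/3 - 5/3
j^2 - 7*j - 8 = (j - 8)*(j + 1)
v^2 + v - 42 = (v - 6)*(v + 7)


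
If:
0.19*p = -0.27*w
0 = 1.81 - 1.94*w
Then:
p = -1.33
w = 0.93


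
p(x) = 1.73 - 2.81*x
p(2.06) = -4.06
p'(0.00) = -2.81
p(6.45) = -16.39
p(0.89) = -0.77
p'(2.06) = -2.81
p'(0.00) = -2.81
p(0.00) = 1.73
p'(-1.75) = -2.81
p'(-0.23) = -2.81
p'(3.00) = -2.81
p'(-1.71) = -2.81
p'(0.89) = -2.81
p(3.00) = -6.70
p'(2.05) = -2.81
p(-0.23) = 2.38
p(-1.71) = 6.54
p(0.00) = 1.73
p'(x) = -2.81000000000000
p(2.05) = -4.03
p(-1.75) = 6.65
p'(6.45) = -2.81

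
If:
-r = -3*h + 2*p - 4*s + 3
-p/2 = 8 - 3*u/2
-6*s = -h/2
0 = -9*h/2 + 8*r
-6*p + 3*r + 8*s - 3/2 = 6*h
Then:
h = 180/287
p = -207/328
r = 405/1148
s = 15/287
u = 5041/984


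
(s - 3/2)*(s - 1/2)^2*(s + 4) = s^4 + 3*s^3/2 - 33*s^2/4 + 53*s/8 - 3/2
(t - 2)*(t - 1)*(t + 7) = t^3 + 4*t^2 - 19*t + 14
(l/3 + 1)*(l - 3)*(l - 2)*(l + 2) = l^4/3 - 13*l^2/3 + 12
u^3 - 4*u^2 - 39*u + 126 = (u - 7)*(u - 3)*(u + 6)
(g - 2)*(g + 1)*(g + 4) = g^3 + 3*g^2 - 6*g - 8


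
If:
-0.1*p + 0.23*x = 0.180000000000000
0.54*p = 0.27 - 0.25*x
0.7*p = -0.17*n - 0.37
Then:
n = -2.65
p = 0.11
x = 0.83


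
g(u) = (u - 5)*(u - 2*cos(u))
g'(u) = u + (u - 5)*(2*sin(u) + 1) - 2*cos(u)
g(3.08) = -9.75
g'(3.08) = 2.92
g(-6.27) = 93.20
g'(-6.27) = -19.84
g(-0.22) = 11.34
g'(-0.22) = -5.11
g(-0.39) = 12.07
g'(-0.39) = -3.53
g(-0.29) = 11.67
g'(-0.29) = -4.47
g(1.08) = -0.54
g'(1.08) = -10.70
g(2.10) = -9.02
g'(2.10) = -4.80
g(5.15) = 0.65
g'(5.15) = 4.18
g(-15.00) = 269.61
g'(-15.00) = -7.47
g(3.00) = -9.96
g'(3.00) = 2.42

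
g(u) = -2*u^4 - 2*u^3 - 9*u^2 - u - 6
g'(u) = -8*u^3 - 6*u^2 - 18*u - 1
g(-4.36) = -729.69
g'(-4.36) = 626.48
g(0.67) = -11.71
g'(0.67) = -18.16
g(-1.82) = -43.88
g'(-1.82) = 60.11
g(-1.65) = -34.69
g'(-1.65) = 48.30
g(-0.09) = -5.98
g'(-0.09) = 0.58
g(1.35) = -35.32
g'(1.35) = -55.92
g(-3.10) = -214.51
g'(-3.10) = 235.47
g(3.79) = -660.60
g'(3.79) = -590.92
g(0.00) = -6.00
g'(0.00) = -1.00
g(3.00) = -306.00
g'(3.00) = -325.00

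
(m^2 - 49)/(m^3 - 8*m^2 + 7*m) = (m + 7)/(m*(m - 1))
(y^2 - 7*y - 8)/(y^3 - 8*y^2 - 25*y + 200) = (y + 1)/(y^2 - 25)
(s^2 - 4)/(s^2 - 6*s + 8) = (s + 2)/(s - 4)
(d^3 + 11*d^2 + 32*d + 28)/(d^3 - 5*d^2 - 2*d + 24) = (d^2 + 9*d + 14)/(d^2 - 7*d + 12)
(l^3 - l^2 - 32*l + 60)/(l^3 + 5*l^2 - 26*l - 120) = (l - 2)/(l + 4)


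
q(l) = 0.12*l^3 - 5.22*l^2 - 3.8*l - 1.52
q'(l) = 0.36*l^2 - 10.44*l - 3.8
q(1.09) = -11.71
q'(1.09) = -14.75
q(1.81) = -24.79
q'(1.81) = -21.52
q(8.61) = -344.61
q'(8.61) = -67.00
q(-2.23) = -20.34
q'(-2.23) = 21.27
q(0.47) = -4.45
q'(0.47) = -8.63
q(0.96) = -9.87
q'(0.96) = -13.49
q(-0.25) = -0.90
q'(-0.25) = -1.17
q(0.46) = -4.36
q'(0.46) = -8.53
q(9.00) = -371.06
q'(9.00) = -68.60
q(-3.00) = -40.34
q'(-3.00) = 30.76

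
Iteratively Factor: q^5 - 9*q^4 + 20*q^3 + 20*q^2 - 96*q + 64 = (q - 4)*(q^4 - 5*q^3 + 20*q - 16) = (q - 4)*(q + 2)*(q^3 - 7*q^2 + 14*q - 8) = (q - 4)*(q - 2)*(q + 2)*(q^2 - 5*q + 4) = (q - 4)*(q - 2)*(q - 1)*(q + 2)*(q - 4)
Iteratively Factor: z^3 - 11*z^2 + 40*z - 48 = (z - 4)*(z^2 - 7*z + 12) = (z - 4)*(z - 3)*(z - 4)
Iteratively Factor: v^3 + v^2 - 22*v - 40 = (v - 5)*(v^2 + 6*v + 8) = (v - 5)*(v + 2)*(v + 4)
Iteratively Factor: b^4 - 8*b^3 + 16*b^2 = (b - 4)*(b^3 - 4*b^2) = b*(b - 4)*(b^2 - 4*b) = b*(b - 4)^2*(b)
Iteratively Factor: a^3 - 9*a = (a - 3)*(a^2 + 3*a) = (a - 3)*(a + 3)*(a)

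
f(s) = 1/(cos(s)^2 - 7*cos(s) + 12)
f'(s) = (2*sin(s)*cos(s) - 7*sin(s))/(cos(s)^2 - 7*cos(s) + 12)^2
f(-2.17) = 0.06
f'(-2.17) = 0.03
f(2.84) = 0.05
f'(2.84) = -0.01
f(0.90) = 0.12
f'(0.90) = -0.07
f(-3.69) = 0.05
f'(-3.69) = -0.01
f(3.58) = 0.05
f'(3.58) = 0.01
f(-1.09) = 0.11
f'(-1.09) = 0.07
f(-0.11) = 0.17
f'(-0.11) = 0.02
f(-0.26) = 0.16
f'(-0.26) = 0.03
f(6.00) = 0.16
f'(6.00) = 0.04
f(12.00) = 0.15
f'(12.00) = 0.06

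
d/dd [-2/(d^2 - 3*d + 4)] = 2*(2*d - 3)/(d^2 - 3*d + 4)^2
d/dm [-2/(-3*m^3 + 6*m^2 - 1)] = 6*m*(4 - 3*m)/(3*m^3 - 6*m^2 + 1)^2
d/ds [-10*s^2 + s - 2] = 1 - 20*s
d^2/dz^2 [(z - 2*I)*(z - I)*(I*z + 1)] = 6*I*z + 8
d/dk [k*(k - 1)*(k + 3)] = 3*k^2 + 4*k - 3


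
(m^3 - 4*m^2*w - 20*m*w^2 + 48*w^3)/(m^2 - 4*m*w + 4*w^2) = (-m^2 + 2*m*w + 24*w^2)/(-m + 2*w)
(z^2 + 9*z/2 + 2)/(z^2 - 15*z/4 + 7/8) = 4*(2*z^2 + 9*z + 4)/(8*z^2 - 30*z + 7)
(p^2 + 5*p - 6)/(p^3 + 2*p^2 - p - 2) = (p + 6)/(p^2 + 3*p + 2)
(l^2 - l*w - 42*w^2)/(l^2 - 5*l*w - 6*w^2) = (-l^2 + l*w + 42*w^2)/(-l^2 + 5*l*w + 6*w^2)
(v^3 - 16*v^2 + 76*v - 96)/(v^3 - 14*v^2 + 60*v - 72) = (v - 8)/(v - 6)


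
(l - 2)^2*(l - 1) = l^3 - 5*l^2 + 8*l - 4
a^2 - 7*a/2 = a*(a - 7/2)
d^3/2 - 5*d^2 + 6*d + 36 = (d/2 + 1)*(d - 6)^2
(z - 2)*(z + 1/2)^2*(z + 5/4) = z^4 + z^3/4 - 3*z^2 - 43*z/16 - 5/8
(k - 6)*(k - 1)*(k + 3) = k^3 - 4*k^2 - 15*k + 18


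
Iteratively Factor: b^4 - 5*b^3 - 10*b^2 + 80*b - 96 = (b - 4)*(b^3 - b^2 - 14*b + 24) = (b - 4)*(b - 2)*(b^2 + b - 12) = (b - 4)*(b - 3)*(b - 2)*(b + 4)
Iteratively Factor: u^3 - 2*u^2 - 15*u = (u)*(u^2 - 2*u - 15) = u*(u - 5)*(u + 3)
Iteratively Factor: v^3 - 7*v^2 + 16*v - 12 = (v - 2)*(v^2 - 5*v + 6) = (v - 3)*(v - 2)*(v - 2)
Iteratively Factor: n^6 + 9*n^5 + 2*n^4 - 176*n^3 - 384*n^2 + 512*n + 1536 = (n + 3)*(n^5 + 6*n^4 - 16*n^3 - 128*n^2 + 512) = (n - 4)*(n + 3)*(n^4 + 10*n^3 + 24*n^2 - 32*n - 128) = (n - 4)*(n + 3)*(n + 4)*(n^3 + 6*n^2 - 32) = (n - 4)*(n + 3)*(n + 4)^2*(n^2 + 2*n - 8) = (n - 4)*(n - 2)*(n + 3)*(n + 4)^2*(n + 4)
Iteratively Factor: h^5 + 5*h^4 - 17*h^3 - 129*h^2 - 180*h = (h)*(h^4 + 5*h^3 - 17*h^2 - 129*h - 180) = h*(h + 3)*(h^3 + 2*h^2 - 23*h - 60) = h*(h + 3)*(h + 4)*(h^2 - 2*h - 15) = h*(h + 3)^2*(h + 4)*(h - 5)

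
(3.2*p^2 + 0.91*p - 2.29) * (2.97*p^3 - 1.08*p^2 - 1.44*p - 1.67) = 9.504*p^5 - 0.7533*p^4 - 12.3921*p^3 - 4.1812*p^2 + 1.7779*p + 3.8243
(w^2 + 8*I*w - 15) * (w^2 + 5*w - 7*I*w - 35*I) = w^4 + 5*w^3 + I*w^3 + 41*w^2 + 5*I*w^2 + 205*w + 105*I*w + 525*I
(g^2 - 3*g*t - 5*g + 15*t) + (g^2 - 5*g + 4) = 2*g^2 - 3*g*t - 10*g + 15*t + 4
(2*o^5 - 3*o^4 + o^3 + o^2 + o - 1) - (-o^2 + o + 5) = 2*o^5 - 3*o^4 + o^3 + 2*o^2 - 6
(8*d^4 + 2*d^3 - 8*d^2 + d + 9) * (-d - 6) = -8*d^5 - 50*d^4 - 4*d^3 + 47*d^2 - 15*d - 54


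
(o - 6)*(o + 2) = o^2 - 4*o - 12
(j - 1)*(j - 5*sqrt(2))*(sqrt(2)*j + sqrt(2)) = sqrt(2)*j^3 - 10*j^2 - sqrt(2)*j + 10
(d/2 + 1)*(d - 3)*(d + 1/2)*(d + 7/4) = d^4/2 + 5*d^3/8 - 59*d^2/16 - 115*d/16 - 21/8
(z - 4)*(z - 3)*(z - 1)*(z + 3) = z^4 - 5*z^3 - 5*z^2 + 45*z - 36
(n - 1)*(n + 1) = n^2 - 1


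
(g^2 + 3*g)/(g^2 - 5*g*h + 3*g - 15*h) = g/(g - 5*h)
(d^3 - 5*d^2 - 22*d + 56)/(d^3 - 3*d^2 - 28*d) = (d - 2)/d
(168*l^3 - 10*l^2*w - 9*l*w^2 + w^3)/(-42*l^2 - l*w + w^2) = (-24*l^2 - 2*l*w + w^2)/(6*l + w)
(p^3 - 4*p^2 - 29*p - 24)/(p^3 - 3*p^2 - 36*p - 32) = (p + 3)/(p + 4)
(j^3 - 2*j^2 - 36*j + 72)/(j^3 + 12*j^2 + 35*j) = (j^3 - 2*j^2 - 36*j + 72)/(j*(j^2 + 12*j + 35))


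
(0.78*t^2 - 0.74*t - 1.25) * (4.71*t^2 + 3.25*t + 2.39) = 3.6738*t^4 - 0.9504*t^3 - 6.4283*t^2 - 5.8311*t - 2.9875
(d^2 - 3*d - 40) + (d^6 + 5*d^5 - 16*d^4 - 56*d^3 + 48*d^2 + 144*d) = d^6 + 5*d^5 - 16*d^4 - 56*d^3 + 49*d^2 + 141*d - 40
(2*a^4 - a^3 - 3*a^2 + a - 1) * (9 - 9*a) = -18*a^5 + 27*a^4 + 18*a^3 - 36*a^2 + 18*a - 9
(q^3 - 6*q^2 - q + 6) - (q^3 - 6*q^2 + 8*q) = 6 - 9*q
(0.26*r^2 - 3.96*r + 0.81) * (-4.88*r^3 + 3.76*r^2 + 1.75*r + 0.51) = -1.2688*r^5 + 20.3024*r^4 - 18.3874*r^3 - 3.7518*r^2 - 0.6021*r + 0.4131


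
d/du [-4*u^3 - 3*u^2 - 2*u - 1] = -12*u^2 - 6*u - 2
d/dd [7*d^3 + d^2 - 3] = d*(21*d + 2)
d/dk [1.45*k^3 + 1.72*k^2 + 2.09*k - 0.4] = 4.35*k^2 + 3.44*k + 2.09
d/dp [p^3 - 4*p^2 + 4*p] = 3*p^2 - 8*p + 4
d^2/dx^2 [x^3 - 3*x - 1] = 6*x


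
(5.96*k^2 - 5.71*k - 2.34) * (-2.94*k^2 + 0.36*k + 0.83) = -17.5224*k^4 + 18.933*k^3 + 9.7708*k^2 - 5.5817*k - 1.9422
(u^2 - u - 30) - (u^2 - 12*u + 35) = 11*u - 65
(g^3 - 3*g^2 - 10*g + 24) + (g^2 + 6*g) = g^3 - 2*g^2 - 4*g + 24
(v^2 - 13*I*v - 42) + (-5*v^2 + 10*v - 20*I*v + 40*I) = -4*v^2 + 10*v - 33*I*v - 42 + 40*I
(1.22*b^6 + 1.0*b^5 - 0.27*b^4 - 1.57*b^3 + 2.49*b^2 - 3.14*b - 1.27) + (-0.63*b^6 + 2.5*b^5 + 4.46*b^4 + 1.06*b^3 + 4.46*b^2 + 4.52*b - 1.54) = 0.59*b^6 + 3.5*b^5 + 4.19*b^4 - 0.51*b^3 + 6.95*b^2 + 1.38*b - 2.81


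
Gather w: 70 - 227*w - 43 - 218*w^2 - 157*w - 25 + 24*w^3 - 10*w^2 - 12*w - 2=24*w^3 - 228*w^2 - 396*w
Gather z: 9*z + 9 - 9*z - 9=0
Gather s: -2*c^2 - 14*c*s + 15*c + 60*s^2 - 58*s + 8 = -2*c^2 + 15*c + 60*s^2 + s*(-14*c - 58) + 8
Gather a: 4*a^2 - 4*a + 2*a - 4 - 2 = 4*a^2 - 2*a - 6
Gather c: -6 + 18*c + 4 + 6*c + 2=24*c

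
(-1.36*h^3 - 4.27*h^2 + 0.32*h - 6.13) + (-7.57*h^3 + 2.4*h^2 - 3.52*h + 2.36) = -8.93*h^3 - 1.87*h^2 - 3.2*h - 3.77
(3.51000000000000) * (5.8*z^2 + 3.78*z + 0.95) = 20.358*z^2 + 13.2678*z + 3.3345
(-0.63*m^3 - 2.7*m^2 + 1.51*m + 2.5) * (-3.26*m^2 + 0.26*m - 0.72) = 2.0538*m^5 + 8.6382*m^4 - 5.171*m^3 - 5.8134*m^2 - 0.4372*m - 1.8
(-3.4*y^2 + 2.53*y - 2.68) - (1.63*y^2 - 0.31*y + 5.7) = -5.03*y^2 + 2.84*y - 8.38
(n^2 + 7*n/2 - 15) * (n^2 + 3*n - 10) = n^4 + 13*n^3/2 - 29*n^2/2 - 80*n + 150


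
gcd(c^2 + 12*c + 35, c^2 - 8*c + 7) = 1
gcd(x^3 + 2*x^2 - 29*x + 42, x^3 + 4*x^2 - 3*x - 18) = x - 2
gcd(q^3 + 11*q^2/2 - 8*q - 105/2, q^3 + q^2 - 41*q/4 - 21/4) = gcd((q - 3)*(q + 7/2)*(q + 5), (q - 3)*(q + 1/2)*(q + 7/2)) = q^2 + q/2 - 21/2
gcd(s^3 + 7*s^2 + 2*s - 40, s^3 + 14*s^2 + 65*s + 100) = s^2 + 9*s + 20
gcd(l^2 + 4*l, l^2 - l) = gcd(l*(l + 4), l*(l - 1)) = l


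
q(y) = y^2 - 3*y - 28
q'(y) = 2*y - 3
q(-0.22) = -27.29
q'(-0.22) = -3.44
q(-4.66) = 7.70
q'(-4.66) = -12.32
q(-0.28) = -27.08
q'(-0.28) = -3.56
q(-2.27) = -16.04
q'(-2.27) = -7.54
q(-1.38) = -21.96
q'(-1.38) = -5.76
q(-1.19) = -23.01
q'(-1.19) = -5.38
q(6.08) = -9.27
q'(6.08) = 9.16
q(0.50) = -29.25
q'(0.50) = -2.00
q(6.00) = -10.00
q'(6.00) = 9.00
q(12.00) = 80.00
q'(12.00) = 21.00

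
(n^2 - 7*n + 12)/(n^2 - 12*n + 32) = (n - 3)/(n - 8)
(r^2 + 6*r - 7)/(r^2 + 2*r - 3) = (r + 7)/(r + 3)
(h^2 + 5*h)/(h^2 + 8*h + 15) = h/(h + 3)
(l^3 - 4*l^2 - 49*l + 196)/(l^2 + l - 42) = (l^2 - 11*l + 28)/(l - 6)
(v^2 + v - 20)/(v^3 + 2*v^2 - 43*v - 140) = (v - 4)/(v^2 - 3*v - 28)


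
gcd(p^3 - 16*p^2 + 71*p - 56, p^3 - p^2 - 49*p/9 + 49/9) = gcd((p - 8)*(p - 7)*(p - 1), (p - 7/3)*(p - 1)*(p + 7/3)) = p - 1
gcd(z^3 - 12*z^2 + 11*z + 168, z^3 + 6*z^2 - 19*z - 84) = z + 3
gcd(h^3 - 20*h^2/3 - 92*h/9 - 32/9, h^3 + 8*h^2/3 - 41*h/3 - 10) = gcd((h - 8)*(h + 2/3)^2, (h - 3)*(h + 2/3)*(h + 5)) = h + 2/3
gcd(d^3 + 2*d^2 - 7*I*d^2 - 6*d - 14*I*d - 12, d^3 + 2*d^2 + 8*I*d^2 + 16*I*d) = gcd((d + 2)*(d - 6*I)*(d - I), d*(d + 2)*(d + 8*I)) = d + 2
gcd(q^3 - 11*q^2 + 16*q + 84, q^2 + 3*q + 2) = q + 2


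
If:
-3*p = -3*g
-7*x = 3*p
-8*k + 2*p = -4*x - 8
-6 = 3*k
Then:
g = -84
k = -2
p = -84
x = 36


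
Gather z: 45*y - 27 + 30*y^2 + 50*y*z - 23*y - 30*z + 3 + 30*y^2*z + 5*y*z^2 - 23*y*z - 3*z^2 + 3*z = 30*y^2 + 22*y + z^2*(5*y - 3) + z*(30*y^2 + 27*y - 27) - 24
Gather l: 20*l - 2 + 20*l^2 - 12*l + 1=20*l^2 + 8*l - 1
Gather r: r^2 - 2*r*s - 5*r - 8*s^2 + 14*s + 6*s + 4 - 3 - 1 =r^2 + r*(-2*s - 5) - 8*s^2 + 20*s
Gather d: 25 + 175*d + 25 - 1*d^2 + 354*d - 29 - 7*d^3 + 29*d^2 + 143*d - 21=-7*d^3 + 28*d^2 + 672*d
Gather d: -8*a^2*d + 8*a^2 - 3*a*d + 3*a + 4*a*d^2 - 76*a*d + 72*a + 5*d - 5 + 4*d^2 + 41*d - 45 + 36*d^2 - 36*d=8*a^2 + 75*a + d^2*(4*a + 40) + d*(-8*a^2 - 79*a + 10) - 50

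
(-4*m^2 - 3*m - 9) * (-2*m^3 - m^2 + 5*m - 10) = 8*m^5 + 10*m^4 + m^3 + 34*m^2 - 15*m + 90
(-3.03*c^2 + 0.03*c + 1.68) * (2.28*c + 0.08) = -6.9084*c^3 - 0.174*c^2 + 3.8328*c + 0.1344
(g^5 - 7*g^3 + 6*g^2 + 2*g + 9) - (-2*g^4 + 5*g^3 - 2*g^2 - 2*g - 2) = g^5 + 2*g^4 - 12*g^3 + 8*g^2 + 4*g + 11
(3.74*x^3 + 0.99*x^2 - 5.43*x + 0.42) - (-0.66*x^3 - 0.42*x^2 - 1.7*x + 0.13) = 4.4*x^3 + 1.41*x^2 - 3.73*x + 0.29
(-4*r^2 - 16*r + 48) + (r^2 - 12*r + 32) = -3*r^2 - 28*r + 80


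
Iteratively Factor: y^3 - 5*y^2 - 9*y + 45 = (y - 5)*(y^2 - 9) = (y - 5)*(y + 3)*(y - 3)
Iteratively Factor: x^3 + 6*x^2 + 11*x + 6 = (x + 3)*(x^2 + 3*x + 2) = (x + 2)*(x + 3)*(x + 1)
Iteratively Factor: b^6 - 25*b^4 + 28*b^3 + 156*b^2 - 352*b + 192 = (b - 2)*(b^5 + 2*b^4 - 21*b^3 - 14*b^2 + 128*b - 96) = (b - 2)^2*(b^4 + 4*b^3 - 13*b^2 - 40*b + 48) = (b - 3)*(b - 2)^2*(b^3 + 7*b^2 + 8*b - 16) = (b - 3)*(b - 2)^2*(b + 4)*(b^2 + 3*b - 4) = (b - 3)*(b - 2)^2*(b + 4)^2*(b - 1)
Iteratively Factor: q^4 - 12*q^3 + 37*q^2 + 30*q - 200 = (q - 5)*(q^3 - 7*q^2 + 2*q + 40) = (q - 5)*(q + 2)*(q^2 - 9*q + 20) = (q - 5)^2*(q + 2)*(q - 4)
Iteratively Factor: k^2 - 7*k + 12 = (k - 4)*(k - 3)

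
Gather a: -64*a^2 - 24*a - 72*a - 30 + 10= -64*a^2 - 96*a - 20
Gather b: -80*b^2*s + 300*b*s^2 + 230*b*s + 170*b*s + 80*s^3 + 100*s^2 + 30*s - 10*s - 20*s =-80*b^2*s + b*(300*s^2 + 400*s) + 80*s^3 + 100*s^2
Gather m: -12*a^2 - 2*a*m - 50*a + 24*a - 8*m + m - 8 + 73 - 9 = -12*a^2 - 26*a + m*(-2*a - 7) + 56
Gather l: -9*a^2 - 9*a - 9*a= -9*a^2 - 18*a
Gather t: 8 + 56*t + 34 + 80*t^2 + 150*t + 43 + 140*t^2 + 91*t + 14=220*t^2 + 297*t + 99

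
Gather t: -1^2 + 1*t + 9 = t + 8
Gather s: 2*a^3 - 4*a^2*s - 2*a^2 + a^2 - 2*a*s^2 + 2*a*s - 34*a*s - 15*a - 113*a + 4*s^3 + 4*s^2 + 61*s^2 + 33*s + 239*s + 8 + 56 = 2*a^3 - a^2 - 128*a + 4*s^3 + s^2*(65 - 2*a) + s*(-4*a^2 - 32*a + 272) + 64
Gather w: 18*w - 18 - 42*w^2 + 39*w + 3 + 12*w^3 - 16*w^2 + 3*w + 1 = 12*w^3 - 58*w^2 + 60*w - 14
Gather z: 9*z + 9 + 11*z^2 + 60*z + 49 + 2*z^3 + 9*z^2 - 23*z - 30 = 2*z^3 + 20*z^2 + 46*z + 28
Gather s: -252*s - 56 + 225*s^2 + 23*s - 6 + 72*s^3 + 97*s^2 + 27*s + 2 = 72*s^3 + 322*s^2 - 202*s - 60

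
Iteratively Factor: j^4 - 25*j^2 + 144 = (j - 4)*(j^3 + 4*j^2 - 9*j - 36) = (j - 4)*(j + 3)*(j^2 + j - 12) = (j - 4)*(j - 3)*(j + 3)*(j + 4)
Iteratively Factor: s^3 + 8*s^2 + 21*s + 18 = (s + 2)*(s^2 + 6*s + 9) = (s + 2)*(s + 3)*(s + 3)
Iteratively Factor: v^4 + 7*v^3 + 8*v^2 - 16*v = (v + 4)*(v^3 + 3*v^2 - 4*v) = (v - 1)*(v + 4)*(v^2 + 4*v) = (v - 1)*(v + 4)^2*(v)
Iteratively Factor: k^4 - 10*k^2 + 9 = (k + 1)*(k^3 - k^2 - 9*k + 9) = (k + 1)*(k + 3)*(k^2 - 4*k + 3) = (k - 3)*(k + 1)*(k + 3)*(k - 1)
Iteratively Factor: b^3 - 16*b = (b - 4)*(b^2 + 4*b) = b*(b - 4)*(b + 4)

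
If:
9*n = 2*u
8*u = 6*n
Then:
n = 0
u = 0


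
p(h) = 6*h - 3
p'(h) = 6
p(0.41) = -0.54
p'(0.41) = 6.00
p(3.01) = 15.06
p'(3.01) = 6.00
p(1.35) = 5.10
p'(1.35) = 6.00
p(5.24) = 28.44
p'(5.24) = 6.00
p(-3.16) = -21.96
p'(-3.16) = 6.00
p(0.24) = -1.56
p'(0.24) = 6.00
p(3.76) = 19.56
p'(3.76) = 6.00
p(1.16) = 3.96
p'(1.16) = 6.00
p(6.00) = 33.00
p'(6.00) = 6.00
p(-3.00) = -21.00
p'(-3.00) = 6.00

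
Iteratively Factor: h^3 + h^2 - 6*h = (h - 2)*(h^2 + 3*h) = (h - 2)*(h + 3)*(h)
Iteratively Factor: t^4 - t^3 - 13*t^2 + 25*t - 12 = (t + 4)*(t^3 - 5*t^2 + 7*t - 3) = (t - 3)*(t + 4)*(t^2 - 2*t + 1) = (t - 3)*(t - 1)*(t + 4)*(t - 1)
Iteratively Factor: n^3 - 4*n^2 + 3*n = (n)*(n^2 - 4*n + 3) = n*(n - 1)*(n - 3)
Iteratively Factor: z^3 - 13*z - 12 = (z + 1)*(z^2 - z - 12) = (z - 4)*(z + 1)*(z + 3)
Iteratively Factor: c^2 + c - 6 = (c + 3)*(c - 2)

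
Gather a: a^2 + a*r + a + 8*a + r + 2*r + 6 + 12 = a^2 + a*(r + 9) + 3*r + 18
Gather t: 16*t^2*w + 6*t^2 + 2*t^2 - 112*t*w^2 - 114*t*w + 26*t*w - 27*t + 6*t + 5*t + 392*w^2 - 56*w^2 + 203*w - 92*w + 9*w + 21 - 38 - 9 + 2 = t^2*(16*w + 8) + t*(-112*w^2 - 88*w - 16) + 336*w^2 + 120*w - 24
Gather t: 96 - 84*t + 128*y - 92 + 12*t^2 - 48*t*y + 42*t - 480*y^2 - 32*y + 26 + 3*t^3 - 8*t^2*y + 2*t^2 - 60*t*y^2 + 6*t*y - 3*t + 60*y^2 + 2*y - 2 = 3*t^3 + t^2*(14 - 8*y) + t*(-60*y^2 - 42*y - 45) - 420*y^2 + 98*y + 28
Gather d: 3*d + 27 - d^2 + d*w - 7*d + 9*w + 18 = -d^2 + d*(w - 4) + 9*w + 45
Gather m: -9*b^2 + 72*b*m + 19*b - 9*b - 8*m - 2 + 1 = -9*b^2 + 10*b + m*(72*b - 8) - 1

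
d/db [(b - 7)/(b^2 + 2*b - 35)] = (b^2 + 2*b - 2*(b - 7)*(b + 1) - 35)/(b^2 + 2*b - 35)^2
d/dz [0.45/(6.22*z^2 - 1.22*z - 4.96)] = (0.549 - 5.598*z)/(-6.22*z^2 + 1.22*z + 4.96)^2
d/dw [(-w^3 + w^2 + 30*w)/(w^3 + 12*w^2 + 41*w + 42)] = (-13*w^4 - 142*w^3 - 445*w^2 + 84*w + 1260)/(w^6 + 24*w^5 + 226*w^4 + 1068*w^3 + 2689*w^2 + 3444*w + 1764)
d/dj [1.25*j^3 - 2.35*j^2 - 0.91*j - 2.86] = 3.75*j^2 - 4.7*j - 0.91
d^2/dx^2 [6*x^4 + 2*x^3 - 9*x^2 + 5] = 72*x^2 + 12*x - 18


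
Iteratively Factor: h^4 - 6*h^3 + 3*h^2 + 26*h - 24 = (h - 3)*(h^3 - 3*h^2 - 6*h + 8) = (h - 3)*(h + 2)*(h^2 - 5*h + 4) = (h - 3)*(h - 1)*(h + 2)*(h - 4)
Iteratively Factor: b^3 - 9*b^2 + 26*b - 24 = (b - 3)*(b^2 - 6*b + 8) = (b - 3)*(b - 2)*(b - 4)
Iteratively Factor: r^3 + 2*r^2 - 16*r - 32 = (r - 4)*(r^2 + 6*r + 8) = (r - 4)*(r + 4)*(r + 2)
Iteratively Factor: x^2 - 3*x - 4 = (x + 1)*(x - 4)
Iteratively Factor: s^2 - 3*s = (s - 3)*(s)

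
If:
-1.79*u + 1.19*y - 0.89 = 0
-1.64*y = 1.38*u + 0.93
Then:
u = -0.56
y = -0.10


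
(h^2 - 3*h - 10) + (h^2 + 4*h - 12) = 2*h^2 + h - 22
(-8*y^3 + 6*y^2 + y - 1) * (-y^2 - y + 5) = 8*y^5 + 2*y^4 - 47*y^3 + 30*y^2 + 6*y - 5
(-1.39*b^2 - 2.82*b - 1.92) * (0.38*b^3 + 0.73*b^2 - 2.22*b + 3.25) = -0.5282*b^5 - 2.0863*b^4 + 0.2976*b^3 + 0.3413*b^2 - 4.9026*b - 6.24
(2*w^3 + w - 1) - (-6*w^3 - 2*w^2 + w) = 8*w^3 + 2*w^2 - 1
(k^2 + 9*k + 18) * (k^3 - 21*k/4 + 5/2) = k^5 + 9*k^4 + 51*k^3/4 - 179*k^2/4 - 72*k + 45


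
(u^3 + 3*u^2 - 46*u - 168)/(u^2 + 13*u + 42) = (u^2 - 3*u - 28)/(u + 7)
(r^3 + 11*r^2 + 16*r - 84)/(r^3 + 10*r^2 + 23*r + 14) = (r^2 + 4*r - 12)/(r^2 + 3*r + 2)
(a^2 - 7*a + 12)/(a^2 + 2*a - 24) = (a - 3)/(a + 6)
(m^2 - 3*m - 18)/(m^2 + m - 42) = (m + 3)/(m + 7)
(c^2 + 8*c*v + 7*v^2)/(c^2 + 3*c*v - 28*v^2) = (-c - v)/(-c + 4*v)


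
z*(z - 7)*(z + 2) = z^3 - 5*z^2 - 14*z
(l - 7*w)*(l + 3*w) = l^2 - 4*l*w - 21*w^2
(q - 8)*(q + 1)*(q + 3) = q^3 - 4*q^2 - 29*q - 24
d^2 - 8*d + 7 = (d - 7)*(d - 1)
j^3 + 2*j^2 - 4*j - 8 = (j - 2)*(j + 2)^2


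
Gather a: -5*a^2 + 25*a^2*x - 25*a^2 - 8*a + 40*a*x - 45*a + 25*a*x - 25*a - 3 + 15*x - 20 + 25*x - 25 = a^2*(25*x - 30) + a*(65*x - 78) + 40*x - 48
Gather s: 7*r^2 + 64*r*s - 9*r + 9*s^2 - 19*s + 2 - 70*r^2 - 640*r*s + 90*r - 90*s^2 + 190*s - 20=-63*r^2 + 81*r - 81*s^2 + s*(171 - 576*r) - 18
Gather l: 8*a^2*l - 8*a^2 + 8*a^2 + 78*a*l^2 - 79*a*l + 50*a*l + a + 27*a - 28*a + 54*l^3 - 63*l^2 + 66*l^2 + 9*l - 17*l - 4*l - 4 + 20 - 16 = 54*l^3 + l^2*(78*a + 3) + l*(8*a^2 - 29*a - 12)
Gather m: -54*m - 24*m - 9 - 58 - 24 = -78*m - 91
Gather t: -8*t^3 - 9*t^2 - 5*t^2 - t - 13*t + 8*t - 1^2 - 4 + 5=-8*t^3 - 14*t^2 - 6*t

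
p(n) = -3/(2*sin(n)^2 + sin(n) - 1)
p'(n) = -3*(-4*sin(n)*cos(n) - cos(n))/(2*sin(n)^2 + sin(n) - 1)^2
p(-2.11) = 7.78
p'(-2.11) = 25.23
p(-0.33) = 2.69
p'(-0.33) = -0.68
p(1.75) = -1.56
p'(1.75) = -0.72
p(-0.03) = 2.92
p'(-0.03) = 2.50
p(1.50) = -1.51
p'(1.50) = 0.27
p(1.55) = -1.50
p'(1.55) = 0.08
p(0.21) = 4.26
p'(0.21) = 10.84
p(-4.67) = -1.50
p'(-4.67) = -0.16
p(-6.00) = 5.32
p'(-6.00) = 19.15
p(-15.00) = 3.73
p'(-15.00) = 5.64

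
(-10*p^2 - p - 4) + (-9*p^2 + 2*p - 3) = -19*p^2 + p - 7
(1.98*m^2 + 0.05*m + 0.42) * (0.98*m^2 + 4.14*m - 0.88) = 1.9404*m^4 + 8.2462*m^3 - 1.1238*m^2 + 1.6948*m - 0.3696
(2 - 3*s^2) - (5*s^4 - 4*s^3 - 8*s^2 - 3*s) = -5*s^4 + 4*s^3 + 5*s^2 + 3*s + 2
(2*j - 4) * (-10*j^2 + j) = -20*j^3 + 42*j^2 - 4*j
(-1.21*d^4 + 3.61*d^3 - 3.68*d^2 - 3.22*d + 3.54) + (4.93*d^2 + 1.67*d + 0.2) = -1.21*d^4 + 3.61*d^3 + 1.25*d^2 - 1.55*d + 3.74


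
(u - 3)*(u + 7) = u^2 + 4*u - 21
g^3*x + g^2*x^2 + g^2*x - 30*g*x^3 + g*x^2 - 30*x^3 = (g - 5*x)*(g + 6*x)*(g*x + x)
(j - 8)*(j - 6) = j^2 - 14*j + 48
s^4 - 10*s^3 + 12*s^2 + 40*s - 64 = (s - 8)*(s - 2)^2*(s + 2)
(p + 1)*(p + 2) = p^2 + 3*p + 2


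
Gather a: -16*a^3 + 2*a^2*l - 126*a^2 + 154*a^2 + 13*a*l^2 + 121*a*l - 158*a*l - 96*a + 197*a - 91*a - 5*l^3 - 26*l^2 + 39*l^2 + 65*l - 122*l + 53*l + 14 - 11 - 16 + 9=-16*a^3 + a^2*(2*l + 28) + a*(13*l^2 - 37*l + 10) - 5*l^3 + 13*l^2 - 4*l - 4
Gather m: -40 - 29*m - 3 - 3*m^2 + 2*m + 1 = -3*m^2 - 27*m - 42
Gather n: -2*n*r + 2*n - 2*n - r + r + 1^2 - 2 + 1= -2*n*r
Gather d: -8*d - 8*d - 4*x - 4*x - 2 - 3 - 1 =-16*d - 8*x - 6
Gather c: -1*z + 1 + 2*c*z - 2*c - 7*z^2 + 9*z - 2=c*(2*z - 2) - 7*z^2 + 8*z - 1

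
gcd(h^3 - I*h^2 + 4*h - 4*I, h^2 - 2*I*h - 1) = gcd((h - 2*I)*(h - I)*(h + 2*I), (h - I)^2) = h - I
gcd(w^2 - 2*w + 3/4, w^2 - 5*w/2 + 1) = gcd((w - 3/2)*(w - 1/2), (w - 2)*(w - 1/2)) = w - 1/2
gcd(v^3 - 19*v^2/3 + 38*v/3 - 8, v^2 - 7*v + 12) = v - 3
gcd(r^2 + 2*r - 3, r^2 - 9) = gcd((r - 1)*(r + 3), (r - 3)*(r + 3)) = r + 3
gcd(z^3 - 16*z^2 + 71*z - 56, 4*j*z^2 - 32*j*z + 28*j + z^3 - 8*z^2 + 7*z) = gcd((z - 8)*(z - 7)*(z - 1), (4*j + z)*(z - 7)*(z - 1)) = z^2 - 8*z + 7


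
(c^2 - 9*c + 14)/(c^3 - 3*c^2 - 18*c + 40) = (c - 7)/(c^2 - c - 20)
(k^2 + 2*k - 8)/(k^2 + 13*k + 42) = (k^2 + 2*k - 8)/(k^2 + 13*k + 42)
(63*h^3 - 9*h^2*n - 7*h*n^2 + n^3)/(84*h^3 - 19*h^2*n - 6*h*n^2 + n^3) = (3*h + n)/(4*h + n)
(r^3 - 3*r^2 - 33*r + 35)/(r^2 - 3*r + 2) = (r^2 - 2*r - 35)/(r - 2)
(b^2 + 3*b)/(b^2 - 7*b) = (b + 3)/(b - 7)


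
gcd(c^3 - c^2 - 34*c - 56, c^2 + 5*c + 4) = c + 4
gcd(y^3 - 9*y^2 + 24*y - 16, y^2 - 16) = y - 4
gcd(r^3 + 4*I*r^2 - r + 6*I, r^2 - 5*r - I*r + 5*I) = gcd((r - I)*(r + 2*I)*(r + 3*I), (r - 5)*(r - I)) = r - I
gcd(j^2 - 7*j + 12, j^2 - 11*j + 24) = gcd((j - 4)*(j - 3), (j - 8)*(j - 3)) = j - 3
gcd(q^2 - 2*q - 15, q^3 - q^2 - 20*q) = q - 5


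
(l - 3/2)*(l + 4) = l^2 + 5*l/2 - 6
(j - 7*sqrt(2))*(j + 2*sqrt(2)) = j^2 - 5*sqrt(2)*j - 28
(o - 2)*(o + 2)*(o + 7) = o^3 + 7*o^2 - 4*o - 28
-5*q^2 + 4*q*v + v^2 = (-q + v)*(5*q + v)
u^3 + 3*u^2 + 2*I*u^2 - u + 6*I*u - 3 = (u + 3)*(u + I)^2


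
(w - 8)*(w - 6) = w^2 - 14*w + 48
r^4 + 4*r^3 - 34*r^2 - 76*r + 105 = (r - 5)*(r - 1)*(r + 3)*(r + 7)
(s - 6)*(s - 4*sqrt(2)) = s^2 - 6*s - 4*sqrt(2)*s + 24*sqrt(2)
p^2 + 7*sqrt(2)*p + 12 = (p + sqrt(2))*(p + 6*sqrt(2))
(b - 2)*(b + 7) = b^2 + 5*b - 14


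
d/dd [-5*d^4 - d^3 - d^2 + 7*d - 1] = -20*d^3 - 3*d^2 - 2*d + 7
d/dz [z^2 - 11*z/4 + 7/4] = 2*z - 11/4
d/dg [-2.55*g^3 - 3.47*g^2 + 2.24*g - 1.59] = -7.65*g^2 - 6.94*g + 2.24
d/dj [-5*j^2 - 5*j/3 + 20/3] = -10*j - 5/3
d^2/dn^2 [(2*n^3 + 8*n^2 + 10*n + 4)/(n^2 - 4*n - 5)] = 168/(n^3 - 15*n^2 + 75*n - 125)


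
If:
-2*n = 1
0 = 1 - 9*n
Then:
No Solution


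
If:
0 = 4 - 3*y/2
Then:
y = 8/3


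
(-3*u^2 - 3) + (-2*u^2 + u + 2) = -5*u^2 + u - 1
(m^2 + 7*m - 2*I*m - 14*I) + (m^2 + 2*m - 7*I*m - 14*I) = 2*m^2 + 9*m - 9*I*m - 28*I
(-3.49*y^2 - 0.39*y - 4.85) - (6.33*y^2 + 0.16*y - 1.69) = -9.82*y^2 - 0.55*y - 3.16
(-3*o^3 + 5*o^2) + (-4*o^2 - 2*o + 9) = -3*o^3 + o^2 - 2*o + 9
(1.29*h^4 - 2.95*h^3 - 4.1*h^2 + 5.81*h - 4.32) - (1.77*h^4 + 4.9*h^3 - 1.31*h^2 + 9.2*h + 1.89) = -0.48*h^4 - 7.85*h^3 - 2.79*h^2 - 3.39*h - 6.21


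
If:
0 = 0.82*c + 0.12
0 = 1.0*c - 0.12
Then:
No Solution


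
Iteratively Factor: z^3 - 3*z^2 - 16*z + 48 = (z - 4)*(z^2 + z - 12) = (z - 4)*(z + 4)*(z - 3)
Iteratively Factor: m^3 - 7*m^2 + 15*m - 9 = (m - 1)*(m^2 - 6*m + 9) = (m - 3)*(m - 1)*(m - 3)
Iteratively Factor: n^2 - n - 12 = (n - 4)*(n + 3)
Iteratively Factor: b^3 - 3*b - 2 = (b - 2)*(b^2 + 2*b + 1) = (b - 2)*(b + 1)*(b + 1)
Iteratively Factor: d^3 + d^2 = (d)*(d^2 + d) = d*(d + 1)*(d)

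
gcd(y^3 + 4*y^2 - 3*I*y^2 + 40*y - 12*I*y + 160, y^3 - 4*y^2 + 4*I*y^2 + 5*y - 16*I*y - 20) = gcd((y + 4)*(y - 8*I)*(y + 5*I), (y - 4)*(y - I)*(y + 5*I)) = y + 5*I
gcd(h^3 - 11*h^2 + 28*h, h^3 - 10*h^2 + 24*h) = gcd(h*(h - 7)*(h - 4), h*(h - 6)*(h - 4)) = h^2 - 4*h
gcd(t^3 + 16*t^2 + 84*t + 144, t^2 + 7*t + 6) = t + 6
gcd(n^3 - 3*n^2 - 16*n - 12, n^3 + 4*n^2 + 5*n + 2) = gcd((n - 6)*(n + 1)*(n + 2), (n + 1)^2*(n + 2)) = n^2 + 3*n + 2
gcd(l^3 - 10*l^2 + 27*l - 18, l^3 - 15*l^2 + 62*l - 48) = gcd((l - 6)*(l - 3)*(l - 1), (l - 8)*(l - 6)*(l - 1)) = l^2 - 7*l + 6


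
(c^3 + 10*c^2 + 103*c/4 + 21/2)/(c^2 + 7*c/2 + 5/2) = (4*c^3 + 40*c^2 + 103*c + 42)/(2*(2*c^2 + 7*c + 5))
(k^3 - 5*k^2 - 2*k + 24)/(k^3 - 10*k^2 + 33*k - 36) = (k + 2)/(k - 3)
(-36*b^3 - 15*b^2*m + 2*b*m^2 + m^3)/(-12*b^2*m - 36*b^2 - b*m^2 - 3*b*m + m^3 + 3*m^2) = (3*b + m)/(m + 3)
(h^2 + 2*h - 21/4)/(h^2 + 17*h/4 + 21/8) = 2*(2*h - 3)/(4*h + 3)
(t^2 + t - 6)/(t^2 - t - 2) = (t + 3)/(t + 1)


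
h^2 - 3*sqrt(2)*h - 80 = (h - 8*sqrt(2))*(h + 5*sqrt(2))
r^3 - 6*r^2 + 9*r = r*(r - 3)^2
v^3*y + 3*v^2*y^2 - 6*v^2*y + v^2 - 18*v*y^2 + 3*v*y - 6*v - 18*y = (v - 6)*(v + 3*y)*(v*y + 1)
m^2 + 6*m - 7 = (m - 1)*(m + 7)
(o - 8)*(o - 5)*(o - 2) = o^3 - 15*o^2 + 66*o - 80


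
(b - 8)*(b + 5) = b^2 - 3*b - 40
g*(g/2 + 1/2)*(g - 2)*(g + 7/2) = g^4/2 + 5*g^3/4 - 11*g^2/4 - 7*g/2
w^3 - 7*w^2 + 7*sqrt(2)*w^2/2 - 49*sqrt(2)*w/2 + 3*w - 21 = (w - 7)*(w + sqrt(2)/2)*(w + 3*sqrt(2))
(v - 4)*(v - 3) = v^2 - 7*v + 12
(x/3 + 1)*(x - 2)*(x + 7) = x^3/3 + 8*x^2/3 + x/3 - 14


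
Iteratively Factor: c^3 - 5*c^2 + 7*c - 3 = (c - 1)*(c^2 - 4*c + 3) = (c - 3)*(c - 1)*(c - 1)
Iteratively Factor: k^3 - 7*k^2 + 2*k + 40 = (k + 2)*(k^2 - 9*k + 20) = (k - 5)*(k + 2)*(k - 4)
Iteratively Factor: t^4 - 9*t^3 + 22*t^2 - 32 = (t - 4)*(t^3 - 5*t^2 + 2*t + 8) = (t - 4)^2*(t^2 - t - 2) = (t - 4)^2*(t + 1)*(t - 2)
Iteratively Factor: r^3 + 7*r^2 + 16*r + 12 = (r + 3)*(r^2 + 4*r + 4) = (r + 2)*(r + 3)*(r + 2)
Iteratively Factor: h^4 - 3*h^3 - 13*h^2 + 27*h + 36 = (h - 3)*(h^3 - 13*h - 12) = (h - 3)*(h + 1)*(h^2 - h - 12) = (h - 4)*(h - 3)*(h + 1)*(h + 3)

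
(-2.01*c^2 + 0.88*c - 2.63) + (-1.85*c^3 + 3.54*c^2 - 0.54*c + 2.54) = -1.85*c^3 + 1.53*c^2 + 0.34*c - 0.0899999999999999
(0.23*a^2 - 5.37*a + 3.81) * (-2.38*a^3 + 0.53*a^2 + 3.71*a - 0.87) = -0.5474*a^5 + 12.9025*a^4 - 11.0606*a^3 - 18.1035*a^2 + 18.807*a - 3.3147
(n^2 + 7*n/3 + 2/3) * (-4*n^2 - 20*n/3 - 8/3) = -4*n^4 - 16*n^3 - 188*n^2/9 - 32*n/3 - 16/9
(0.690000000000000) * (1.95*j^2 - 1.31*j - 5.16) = 1.3455*j^2 - 0.9039*j - 3.5604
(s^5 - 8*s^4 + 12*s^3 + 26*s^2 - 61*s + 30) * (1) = s^5 - 8*s^4 + 12*s^3 + 26*s^2 - 61*s + 30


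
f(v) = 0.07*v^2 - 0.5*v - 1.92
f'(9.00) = 0.76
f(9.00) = -0.75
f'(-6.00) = -1.34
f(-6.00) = 3.60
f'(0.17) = -0.48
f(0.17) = -2.00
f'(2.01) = -0.22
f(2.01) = -2.64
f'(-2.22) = -0.81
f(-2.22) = -0.47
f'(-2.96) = -0.91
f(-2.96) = 0.17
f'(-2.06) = -0.79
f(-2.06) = -0.59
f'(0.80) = -0.39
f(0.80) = -2.28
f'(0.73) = -0.40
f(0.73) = -2.25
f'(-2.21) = -0.81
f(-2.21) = -0.47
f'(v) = 0.14*v - 0.5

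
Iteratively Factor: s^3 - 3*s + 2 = (s + 2)*(s^2 - 2*s + 1) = (s - 1)*(s + 2)*(s - 1)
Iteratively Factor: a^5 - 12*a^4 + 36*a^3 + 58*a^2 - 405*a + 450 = (a - 2)*(a^4 - 10*a^3 + 16*a^2 + 90*a - 225) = (a - 2)*(a + 3)*(a^3 - 13*a^2 + 55*a - 75) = (a - 5)*(a - 2)*(a + 3)*(a^2 - 8*a + 15) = (a - 5)*(a - 3)*(a - 2)*(a + 3)*(a - 5)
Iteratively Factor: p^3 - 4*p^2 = (p - 4)*(p^2) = p*(p - 4)*(p)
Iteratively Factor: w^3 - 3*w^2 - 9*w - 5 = (w + 1)*(w^2 - 4*w - 5) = (w + 1)^2*(w - 5)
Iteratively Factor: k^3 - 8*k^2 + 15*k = (k)*(k^2 - 8*k + 15) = k*(k - 5)*(k - 3)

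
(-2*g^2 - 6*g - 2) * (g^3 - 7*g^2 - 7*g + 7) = -2*g^5 + 8*g^4 + 54*g^3 + 42*g^2 - 28*g - 14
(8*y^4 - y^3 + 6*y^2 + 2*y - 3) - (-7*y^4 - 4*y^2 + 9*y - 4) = 15*y^4 - y^3 + 10*y^2 - 7*y + 1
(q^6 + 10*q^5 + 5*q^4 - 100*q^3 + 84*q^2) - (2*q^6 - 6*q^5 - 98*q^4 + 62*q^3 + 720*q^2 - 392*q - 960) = -q^6 + 16*q^5 + 103*q^4 - 162*q^3 - 636*q^2 + 392*q + 960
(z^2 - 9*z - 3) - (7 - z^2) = 2*z^2 - 9*z - 10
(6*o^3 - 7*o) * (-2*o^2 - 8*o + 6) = -12*o^5 - 48*o^4 + 50*o^3 + 56*o^2 - 42*o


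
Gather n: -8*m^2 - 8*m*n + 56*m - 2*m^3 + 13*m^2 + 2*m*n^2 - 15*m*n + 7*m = -2*m^3 + 5*m^2 + 2*m*n^2 - 23*m*n + 63*m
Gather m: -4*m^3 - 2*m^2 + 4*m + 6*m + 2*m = -4*m^3 - 2*m^2 + 12*m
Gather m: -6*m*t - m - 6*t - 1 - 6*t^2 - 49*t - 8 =m*(-6*t - 1) - 6*t^2 - 55*t - 9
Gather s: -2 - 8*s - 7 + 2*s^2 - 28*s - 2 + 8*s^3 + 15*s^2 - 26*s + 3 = 8*s^3 + 17*s^2 - 62*s - 8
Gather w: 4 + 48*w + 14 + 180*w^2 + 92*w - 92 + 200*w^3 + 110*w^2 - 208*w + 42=200*w^3 + 290*w^2 - 68*w - 32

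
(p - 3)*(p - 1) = p^2 - 4*p + 3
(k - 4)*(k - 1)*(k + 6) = k^3 + k^2 - 26*k + 24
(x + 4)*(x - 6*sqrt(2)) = x^2 - 6*sqrt(2)*x + 4*x - 24*sqrt(2)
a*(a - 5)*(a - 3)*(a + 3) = a^4 - 5*a^3 - 9*a^2 + 45*a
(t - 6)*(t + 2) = t^2 - 4*t - 12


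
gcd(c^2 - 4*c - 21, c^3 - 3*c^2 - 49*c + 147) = c - 7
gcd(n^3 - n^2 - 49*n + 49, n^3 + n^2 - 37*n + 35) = n^2 + 6*n - 7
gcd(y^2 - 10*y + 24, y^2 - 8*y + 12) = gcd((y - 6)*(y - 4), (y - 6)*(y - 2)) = y - 6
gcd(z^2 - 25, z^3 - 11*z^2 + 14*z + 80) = z - 5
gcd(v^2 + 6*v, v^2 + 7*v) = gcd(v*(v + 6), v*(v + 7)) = v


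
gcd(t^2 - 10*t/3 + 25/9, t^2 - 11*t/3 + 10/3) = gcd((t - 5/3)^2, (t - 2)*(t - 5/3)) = t - 5/3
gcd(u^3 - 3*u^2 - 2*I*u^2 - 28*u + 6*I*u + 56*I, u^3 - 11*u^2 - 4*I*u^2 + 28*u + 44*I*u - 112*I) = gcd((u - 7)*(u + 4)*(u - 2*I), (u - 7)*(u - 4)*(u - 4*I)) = u - 7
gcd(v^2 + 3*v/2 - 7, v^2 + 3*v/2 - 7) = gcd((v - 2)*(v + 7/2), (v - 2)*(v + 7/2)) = v^2 + 3*v/2 - 7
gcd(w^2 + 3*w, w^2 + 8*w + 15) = w + 3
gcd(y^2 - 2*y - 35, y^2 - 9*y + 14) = y - 7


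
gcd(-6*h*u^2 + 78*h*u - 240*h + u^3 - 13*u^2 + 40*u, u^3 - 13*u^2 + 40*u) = u^2 - 13*u + 40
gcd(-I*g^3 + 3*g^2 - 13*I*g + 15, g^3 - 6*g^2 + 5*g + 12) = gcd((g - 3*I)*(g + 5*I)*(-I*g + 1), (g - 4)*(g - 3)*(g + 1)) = 1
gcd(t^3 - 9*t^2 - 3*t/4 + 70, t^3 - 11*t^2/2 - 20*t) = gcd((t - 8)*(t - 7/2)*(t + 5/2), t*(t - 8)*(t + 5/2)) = t^2 - 11*t/2 - 20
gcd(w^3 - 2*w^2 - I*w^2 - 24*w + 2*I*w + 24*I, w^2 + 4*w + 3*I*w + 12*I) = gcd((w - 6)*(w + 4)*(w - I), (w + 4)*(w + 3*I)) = w + 4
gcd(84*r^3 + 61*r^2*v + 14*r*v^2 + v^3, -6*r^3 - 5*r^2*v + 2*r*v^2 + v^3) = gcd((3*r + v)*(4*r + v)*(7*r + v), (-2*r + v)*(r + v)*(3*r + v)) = 3*r + v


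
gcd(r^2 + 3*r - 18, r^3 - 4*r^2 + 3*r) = r - 3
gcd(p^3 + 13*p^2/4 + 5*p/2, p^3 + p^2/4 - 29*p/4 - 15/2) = p^2 + 13*p/4 + 5/2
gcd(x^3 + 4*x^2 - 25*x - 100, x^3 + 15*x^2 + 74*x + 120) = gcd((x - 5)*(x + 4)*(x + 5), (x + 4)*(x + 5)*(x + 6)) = x^2 + 9*x + 20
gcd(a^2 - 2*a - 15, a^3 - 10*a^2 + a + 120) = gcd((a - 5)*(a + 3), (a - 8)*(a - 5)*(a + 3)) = a^2 - 2*a - 15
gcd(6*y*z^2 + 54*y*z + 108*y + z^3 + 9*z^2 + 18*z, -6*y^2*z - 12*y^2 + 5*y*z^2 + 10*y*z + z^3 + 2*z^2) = 6*y + z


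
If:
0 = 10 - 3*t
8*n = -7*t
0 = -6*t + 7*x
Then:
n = -35/12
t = 10/3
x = 20/7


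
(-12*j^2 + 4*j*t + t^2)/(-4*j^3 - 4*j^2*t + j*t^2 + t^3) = (6*j + t)/(2*j^2 + 3*j*t + t^2)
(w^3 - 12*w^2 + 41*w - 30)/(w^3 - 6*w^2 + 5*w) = (w - 6)/w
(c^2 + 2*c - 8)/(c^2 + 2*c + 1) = (c^2 + 2*c - 8)/(c^2 + 2*c + 1)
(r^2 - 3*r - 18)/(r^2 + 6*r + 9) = (r - 6)/(r + 3)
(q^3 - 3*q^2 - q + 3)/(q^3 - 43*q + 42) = (q^2 - 2*q - 3)/(q^2 + q - 42)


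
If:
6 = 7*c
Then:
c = 6/7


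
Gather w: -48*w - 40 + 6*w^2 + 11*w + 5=6*w^2 - 37*w - 35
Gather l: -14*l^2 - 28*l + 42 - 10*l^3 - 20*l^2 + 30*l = -10*l^3 - 34*l^2 + 2*l + 42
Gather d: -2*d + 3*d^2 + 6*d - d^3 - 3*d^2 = -d^3 + 4*d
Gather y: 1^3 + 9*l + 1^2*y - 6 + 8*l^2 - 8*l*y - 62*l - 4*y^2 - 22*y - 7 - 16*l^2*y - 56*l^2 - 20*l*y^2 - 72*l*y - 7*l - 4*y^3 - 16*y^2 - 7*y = -48*l^2 - 60*l - 4*y^3 + y^2*(-20*l - 20) + y*(-16*l^2 - 80*l - 28) - 12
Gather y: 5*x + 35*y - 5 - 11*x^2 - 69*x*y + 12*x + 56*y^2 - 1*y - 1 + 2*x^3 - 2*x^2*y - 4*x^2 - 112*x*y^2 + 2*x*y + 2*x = 2*x^3 - 15*x^2 + 19*x + y^2*(56 - 112*x) + y*(-2*x^2 - 67*x + 34) - 6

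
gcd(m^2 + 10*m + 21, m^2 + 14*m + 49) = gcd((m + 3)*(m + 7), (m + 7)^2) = m + 7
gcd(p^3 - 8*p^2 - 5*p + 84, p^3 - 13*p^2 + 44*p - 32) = p - 4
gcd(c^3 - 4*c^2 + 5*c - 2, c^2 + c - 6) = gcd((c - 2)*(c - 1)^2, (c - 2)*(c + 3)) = c - 2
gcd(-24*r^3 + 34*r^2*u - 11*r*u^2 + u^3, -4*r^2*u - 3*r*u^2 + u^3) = 4*r - u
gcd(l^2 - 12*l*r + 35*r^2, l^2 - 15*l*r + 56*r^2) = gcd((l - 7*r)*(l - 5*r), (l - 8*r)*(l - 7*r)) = -l + 7*r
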